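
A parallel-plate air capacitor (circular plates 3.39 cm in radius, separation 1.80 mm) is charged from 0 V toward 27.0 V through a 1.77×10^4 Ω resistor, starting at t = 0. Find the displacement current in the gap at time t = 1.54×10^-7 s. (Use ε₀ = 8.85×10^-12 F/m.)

9.34×10^-4 A

C = ε₀A/d = (8.85×10^-12)(3.610×10^-3)/(1.80×10^-3) = 1.775×10^-11 F and τ = RC = 3.142×10^-7 s. I_d in the gap equals the RC charging current.
I_d(t) = (V₀/R) e^(−t/τ) = 1.525×10^-3 · e^(−0.4901) = 9.34×10^-4 A.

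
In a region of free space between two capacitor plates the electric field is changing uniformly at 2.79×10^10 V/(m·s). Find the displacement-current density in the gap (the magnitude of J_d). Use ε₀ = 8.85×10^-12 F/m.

J_d = ε₀ dE/dt = (8.85×10^-12)(2.79×10^10) = 0.247 A/m².

0.247 A/m²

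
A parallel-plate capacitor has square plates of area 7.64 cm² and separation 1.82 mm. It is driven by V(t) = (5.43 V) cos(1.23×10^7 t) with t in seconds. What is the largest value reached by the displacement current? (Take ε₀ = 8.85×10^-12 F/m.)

The displacement current equals the conduction current C dV/dt, which peaks at C V₀ ω.
With C = ε₀A/d = (8.85×10^-12)(7.64×10^-4)/(1.82×10^-3) = 3.715×10^-12 F and ω = 1.23×10^7 rad/s, I_d,max = (3.715×10^-12)(5.43)(1.23×10^7) = 2.48×10^-4 A.

2.48×10^-4 A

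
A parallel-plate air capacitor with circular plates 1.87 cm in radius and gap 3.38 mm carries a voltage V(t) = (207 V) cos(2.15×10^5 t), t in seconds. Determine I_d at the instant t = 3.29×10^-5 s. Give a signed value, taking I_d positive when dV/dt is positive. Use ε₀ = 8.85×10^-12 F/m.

dE/dt = (V₀ω/d)·−sin(ωt) with ωt = 7.0735 rad: (207)(2.15×10^5)(-0.7106)/(3.38×10^-3) = -9.357×10^9 V/(m·s).
I_d = ε₀ A dE/dt = (8.85×10^-12)(1.099×10^-3)(-9.357×10^9) = -9.10×10^-5 A.

-9.10×10^-5 A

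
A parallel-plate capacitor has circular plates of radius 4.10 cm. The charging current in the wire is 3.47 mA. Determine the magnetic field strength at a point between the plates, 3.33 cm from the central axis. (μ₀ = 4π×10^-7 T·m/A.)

Between the plates the displacement current equals the wire current: I_d = 3.47 mA = 3.47×10^-3 A.
For r < R the Ampère–Maxwell law gives B(2πr) = μ₀ I_d (r²/R²), so B = μ₀ I_d r/(2πR²) = (4π×10^-7)(3.47×10^-3)(0.0333)/(2π·0.0410²) = 1.37×10^-8 T.

1.37×10^-8 T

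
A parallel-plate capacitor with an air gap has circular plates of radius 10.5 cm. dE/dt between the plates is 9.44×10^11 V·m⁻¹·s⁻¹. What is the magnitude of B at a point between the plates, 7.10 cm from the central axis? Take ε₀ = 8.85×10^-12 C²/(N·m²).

Through the whole plate area (πR² = 0.03464 m²), I_d = ε₀ πR² dE/dt = 0.2894 A.
For r < R the Ampère–Maxwell law gives B(2πr) = μ₀ I_d (r²/R²), so B = μ₀ I_d r/(2πR²) = (4π×10^-7)(0.2894)(0.0710)/(2π·0.105²) = 3.73×10^-7 T.

3.73×10^-7 T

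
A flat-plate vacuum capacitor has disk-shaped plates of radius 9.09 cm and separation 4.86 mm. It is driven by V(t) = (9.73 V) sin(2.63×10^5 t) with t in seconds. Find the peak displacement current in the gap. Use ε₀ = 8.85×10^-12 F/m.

1.21×10^-4 A

(dE/dt)_max = V₀ω/d = 5.265×10^8 V/(m·s); ω = 2.63×10^5 rad/s.
I_d,max = ε₀ A (dE/dt)_max = (8.85×10^-12)(0.02596)(5.265×10^8) = 1.21×10^-4 A.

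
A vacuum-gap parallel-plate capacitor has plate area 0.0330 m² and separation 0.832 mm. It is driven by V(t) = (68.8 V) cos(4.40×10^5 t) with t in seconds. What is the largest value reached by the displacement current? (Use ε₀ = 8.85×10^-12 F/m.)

0.0106 A

C = ε₀A/d = (8.85×10^-12)(0.0330)/(8.32×10^-4) = 3.510×10^-10 F; ω = 4.40×10^5 rad/s.
I_d = C dV/dt, so |I_d|_max = C V₀ ω = (3.510×10^-10)(68.8)(4.40×10^5) = 0.0106 A.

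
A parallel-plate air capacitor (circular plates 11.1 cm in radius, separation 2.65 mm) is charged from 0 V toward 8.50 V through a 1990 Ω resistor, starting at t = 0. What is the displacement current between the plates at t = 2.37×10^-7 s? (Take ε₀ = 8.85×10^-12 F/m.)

1.70×10^-3 A

C = ε₀A/d = (8.85×10^-12)(0.03871)/(2.65×10^-3) = 1.293×10^-10 F and τ = RC = 2.573×10^-7 s. I_d in the gap equals the RC charging current.
I_d(t) = (V₀/R) e^(−t/τ) = 4.271×10^-3 · e^(−0.9211) = 1.70×10^-3 A.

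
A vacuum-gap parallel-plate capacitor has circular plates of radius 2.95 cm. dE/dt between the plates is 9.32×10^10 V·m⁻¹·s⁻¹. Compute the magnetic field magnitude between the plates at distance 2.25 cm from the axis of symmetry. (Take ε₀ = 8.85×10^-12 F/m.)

1.17×10^-8 T

Total displacement current: I_d = ε₀(πR²)(dE/dt) = (8.85×10^-12)(2.734×10^-3)(9.32×10^10) = 2.255×10^-3 A.
For r < R the Ampère–Maxwell law gives B(2πr) = μ₀ I_d (r²/R²), so B = μ₀ I_d r/(2πR²) = (4π×10^-7)(2.255×10^-3)(0.0225)/(2π·0.0295²) = 1.17×10^-8 T.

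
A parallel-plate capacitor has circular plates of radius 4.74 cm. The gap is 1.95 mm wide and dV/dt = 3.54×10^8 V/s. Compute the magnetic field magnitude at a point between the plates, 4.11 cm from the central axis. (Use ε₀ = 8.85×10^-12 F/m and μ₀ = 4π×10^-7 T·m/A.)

dE/dt = (dV/dt)/d = 1.815×10^11 V/(m·s); I_d = ε₀(πR²)(dE/dt) = (8.85×10^-12)(7.058×10^-3)(1.815×10^11) = 0.01134 A.
For r < R the Ampère–Maxwell law gives B(2πr) = μ₀ I_d (r²/R²), so B = μ₀ I_d r/(2πR²) = (4π×10^-7)(0.01134)(0.0411)/(2π·0.0474²) = 4.15×10^-8 T.

4.15×10^-8 T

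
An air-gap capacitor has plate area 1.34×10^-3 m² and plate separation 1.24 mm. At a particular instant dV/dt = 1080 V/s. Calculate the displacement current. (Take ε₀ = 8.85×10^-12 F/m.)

1.03×10^-8 A

The displacement current equals the charging current C dV/dt. With C = ε₀A/d = (8.85×10^-12)(1.34×10^-3)/(1.24×10^-3) = 9.564×10^-12 F, I_d = (9.564×10^-12)(1080) = 1.03×10^-8 A.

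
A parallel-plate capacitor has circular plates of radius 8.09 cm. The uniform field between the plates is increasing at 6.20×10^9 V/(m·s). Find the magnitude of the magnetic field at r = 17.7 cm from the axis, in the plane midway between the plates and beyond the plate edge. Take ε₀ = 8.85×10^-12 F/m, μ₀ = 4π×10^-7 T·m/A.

1.27×10^-9 T

Total displacement current: I_d = ε₀(πR²)(dE/dt) = (8.85×10^-12)(0.02056)(6.20×10^9) = 1.128×10^-3 A.
For r ≥ R the full I_d is enclosed: B = μ₀ I_d/(2πr) = (4π×10^-7)(1.128×10^-3)/(2π·0.177) = 1.27×10^-9 T.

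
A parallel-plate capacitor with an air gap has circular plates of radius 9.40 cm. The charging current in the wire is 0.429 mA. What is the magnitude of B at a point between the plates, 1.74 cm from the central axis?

1.69×10^-10 T

By continuity the displacement current in the gap matches the conduction current: I_d = 4.29×10^-4 A.
For r < R the Ampère–Maxwell law gives B(2πr) = μ₀ I_d (r²/R²), so B = μ₀ I_d r/(2πR²) = (4π×10^-7)(4.29×10^-4)(0.0174)/(2π·0.0940²) = 1.69×10^-10 T.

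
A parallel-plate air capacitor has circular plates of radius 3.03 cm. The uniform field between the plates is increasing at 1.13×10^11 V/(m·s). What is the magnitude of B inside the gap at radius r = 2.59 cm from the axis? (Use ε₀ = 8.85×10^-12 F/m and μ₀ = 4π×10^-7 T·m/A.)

1.63×10^-8 T

Total displacement current: I_d = ε₀(πR²)(dE/dt) = (8.85×10^-12)(2.884×10^-3)(1.13×10^11) = 2.884×10^-3 A.
An Ampèrian loop of radius r encloses a fraction (r/R)² of I_d. Then B·2πr = μ₀ I_d (r/R)², giving B = μ₀ I_d r/(2πR²) = 1.63×10^-8 T.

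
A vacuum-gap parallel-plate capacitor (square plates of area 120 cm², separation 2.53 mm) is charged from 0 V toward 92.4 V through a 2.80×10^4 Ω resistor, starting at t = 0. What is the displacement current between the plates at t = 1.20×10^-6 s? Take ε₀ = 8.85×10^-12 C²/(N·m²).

1.19×10^-3 A

C = ε₀A/d = (8.85×10^-12)(0.0120)/(2.53×10^-3) = 4.198×10^-11 F and τ = RC = 1.175×10^-6 s. I_d in the gap equals the RC charging current.
I_d(t) = (V₀/R) e^(−t/τ) = 3.300×10^-3 · e^(−1.021) = 1.19×10^-3 A.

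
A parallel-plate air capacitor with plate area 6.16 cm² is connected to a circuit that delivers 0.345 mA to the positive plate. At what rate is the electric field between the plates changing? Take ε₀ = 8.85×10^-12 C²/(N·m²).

The displacement current between the plates equals the conduction current, I_d = 0.345 mA.
Then dE/dt = I_d/(ε₀A) = 6.33×10^10 V/(m·s).

6.33×10^10 V/(m·s)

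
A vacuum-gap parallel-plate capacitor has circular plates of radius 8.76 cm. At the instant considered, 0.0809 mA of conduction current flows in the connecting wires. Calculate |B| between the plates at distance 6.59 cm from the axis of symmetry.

Between the plates the displacement current equals the wire current: I_d = 0.0809 mA = 8.09×10^-5 A.
∮B·dl = μ₀ I_d,enc with I_d,enc = I_d r²/R² = 4.578×10^-5 A; so B = μ₀ I_d,enc/(2πr) = 1.39×10^-10 T.

1.39×10^-10 T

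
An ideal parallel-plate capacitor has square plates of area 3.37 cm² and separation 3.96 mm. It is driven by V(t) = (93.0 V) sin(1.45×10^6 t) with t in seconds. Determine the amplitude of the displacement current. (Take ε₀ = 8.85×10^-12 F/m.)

The displacement current equals the conduction current C dV/dt, which peaks at C V₀ ω.
With C = ε₀A/d = (8.85×10^-12)(3.37×10^-4)/(3.96×10^-3) = 7.531×10^-13 F and ω = 1.45×10^6 rad/s, I_d,max = (7.531×10^-13)(93.0)(1.45×10^6) = 1.02×10^-4 A.

1.02×10^-4 A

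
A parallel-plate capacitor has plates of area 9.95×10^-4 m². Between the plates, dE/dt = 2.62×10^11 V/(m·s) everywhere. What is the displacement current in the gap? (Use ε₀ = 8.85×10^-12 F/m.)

2.31×10^-3 A

I_d = ε₀ A (dE/dt) = (8.85×10^-12)(9.95×10^-4 m²)(2.62×10^11) = 2.31×10^-3 A.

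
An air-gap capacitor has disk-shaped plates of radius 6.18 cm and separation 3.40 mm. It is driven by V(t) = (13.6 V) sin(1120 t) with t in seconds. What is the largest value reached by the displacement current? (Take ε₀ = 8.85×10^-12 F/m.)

The displacement current equals the conduction current C dV/dt, which peaks at C V₀ ω.
With C = ε₀A/d = (8.85×10^-12)(0.01200)/(3.40×10^-3) = 3.124×10^-11 F and ω = 1120 rad/s, I_d,max = (3.124×10^-11)(13.6)(1120) = 4.76×10^-7 A.

4.76×10^-7 A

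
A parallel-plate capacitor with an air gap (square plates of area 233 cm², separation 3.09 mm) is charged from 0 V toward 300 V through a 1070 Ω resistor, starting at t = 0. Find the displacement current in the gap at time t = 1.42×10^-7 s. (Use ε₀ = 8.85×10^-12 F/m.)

C = ε₀A/d = (8.85×10^-12)(0.0233)/(3.09×10^-3) = 6.673×10^-11 F, so τ = RC = 7.140×10^-8 s.
The conduction current is I(t) = (V₀/R) e^(−t/τ), and the displacement current between the plates equals it.
t/τ = 1.989; I_d = (300/1070) · e^(−1.989) = (0.2804)(0.1368) = 0.0384 A.

0.0384 A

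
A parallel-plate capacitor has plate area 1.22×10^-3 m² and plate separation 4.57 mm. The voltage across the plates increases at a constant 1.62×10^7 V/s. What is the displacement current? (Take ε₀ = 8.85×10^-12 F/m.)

E = V/d so dE/dt = (dV/dt)/d = 3.545×10^9 V/(m·s), and I_d = ε₀ A dE/dt = (8.85×10^-12)(1.22×10^-3)(3.545×10^9) = 3.83×10^-5 A.

3.83×10^-5 A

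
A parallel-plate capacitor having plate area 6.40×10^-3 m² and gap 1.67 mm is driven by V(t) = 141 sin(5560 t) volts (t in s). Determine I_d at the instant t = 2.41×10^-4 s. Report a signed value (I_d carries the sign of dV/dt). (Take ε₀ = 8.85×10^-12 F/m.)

6.08×10^-6 A

dE/dt = (V₀ω/d)·cos(ωt) with ωt = 1.33996 rad: (141)(5560)(0.2288)/(1.67×10^-3) = 1.074×10^8 V/(m·s).
I_d = ε₀ A dE/dt = (8.85×10^-12)(6.40×10^-3)(1.074×10^8) = 6.08×10^-6 A.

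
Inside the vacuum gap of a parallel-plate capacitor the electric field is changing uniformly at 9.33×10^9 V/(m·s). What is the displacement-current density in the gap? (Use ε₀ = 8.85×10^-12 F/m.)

J_d = ε₀ dE/dt = (8.85×10^-12)(9.33×10^9) = 0.0826 A/m².

0.0826 A/m²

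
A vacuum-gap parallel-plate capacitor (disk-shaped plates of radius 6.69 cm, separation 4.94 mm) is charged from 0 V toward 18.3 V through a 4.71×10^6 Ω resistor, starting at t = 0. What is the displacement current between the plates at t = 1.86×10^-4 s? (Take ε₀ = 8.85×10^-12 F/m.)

8.10×10^-7 A

With C = ε₀A/d = (8.85×10^-12)(0.01406)/(4.94×10^-3) = 2.519×10^-11 F, the time constant is τ = RC = 1.186×10^-4 s, so t/τ = 1.568 and e^(−t/τ) = 0.2085.
I_d = I_cond = (V₀/R) e^(−t/τ) = (3.885×10^-6)(0.2085) = 8.10×10^-7 A.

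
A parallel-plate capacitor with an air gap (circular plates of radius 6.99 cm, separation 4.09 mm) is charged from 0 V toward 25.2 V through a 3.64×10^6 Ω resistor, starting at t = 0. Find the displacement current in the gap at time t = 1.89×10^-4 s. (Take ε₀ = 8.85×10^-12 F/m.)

With C = ε₀A/d = (8.85×10^-12)(0.01535)/(4.09×10^-3) = 3.321×10^-11 F, the time constant is τ = RC = 1.209×10^-4 s, so t/τ = 1.563 and e^(−t/τ) = 0.2095.
I_d = I_cond = (V₀/R) e^(−t/τ) = (6.923×10^-6)(0.2095) = 1.45×10^-6 A.

1.45×10^-6 A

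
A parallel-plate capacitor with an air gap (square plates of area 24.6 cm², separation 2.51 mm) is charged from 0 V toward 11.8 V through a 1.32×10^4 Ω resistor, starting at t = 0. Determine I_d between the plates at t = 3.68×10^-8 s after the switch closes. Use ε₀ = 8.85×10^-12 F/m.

6.48×10^-4 A

C = ε₀A/d = (8.85×10^-12)(2.46×10^-3)/(2.51×10^-3) = 8.674×10^-12 F and τ = RC = 1.145×10^-7 s. I_d in the gap equals the RC charging current.
I_d(t) = (V₀/R) e^(−t/τ) = 8.939×10^-4 · e^(−0.3214) = 6.48×10^-4 A.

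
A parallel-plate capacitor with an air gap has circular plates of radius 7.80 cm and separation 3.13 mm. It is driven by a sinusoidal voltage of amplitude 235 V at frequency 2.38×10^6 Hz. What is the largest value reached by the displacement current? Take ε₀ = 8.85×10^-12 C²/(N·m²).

C = ε₀A/d = (8.85×10^-12)(0.01911)/(3.13×10^-3) = 5.403×10^-11 F; ω = 2πf = 1.495×10^7 rad/s.
I_d = C dV/dt, so |I_d|_max = C V₀ ω = (5.403×10^-11)(235)(1.495×10^7) = 0.190 A.

0.190 A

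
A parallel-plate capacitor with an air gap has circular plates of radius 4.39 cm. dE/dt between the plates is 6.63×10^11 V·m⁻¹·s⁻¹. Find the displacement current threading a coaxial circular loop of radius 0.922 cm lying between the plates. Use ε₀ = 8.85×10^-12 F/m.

1.57×10^-3 A

Total displacement current: I_d = ε₀(πR²)(dE/dt) = (8.85×10^-12)(6.055×10^-3)(6.63×10^11) = 0.03553 A.
Through an area πr² the displacement current is I_d·(πr²/πR²) = I_d (r/R)² = 1.57×10^-3 A.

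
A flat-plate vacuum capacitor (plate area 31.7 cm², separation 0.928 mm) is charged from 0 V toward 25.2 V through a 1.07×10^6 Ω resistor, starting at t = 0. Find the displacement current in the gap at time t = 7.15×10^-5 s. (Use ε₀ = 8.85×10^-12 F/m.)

With C = ε₀A/d = (8.85×10^-12)(3.17×10^-3)/(9.28×10^-4) = 3.023×10^-11 F, the time constant is τ = RC = 3.235×10^-5 s, so t/τ = 2.210 and e^(−t/τ) = 0.1097.
I_d = I_cond = (V₀/R) e^(−t/τ) = (2.355×10^-5)(0.1097) = 2.58×10^-6 A.

2.58×10^-6 A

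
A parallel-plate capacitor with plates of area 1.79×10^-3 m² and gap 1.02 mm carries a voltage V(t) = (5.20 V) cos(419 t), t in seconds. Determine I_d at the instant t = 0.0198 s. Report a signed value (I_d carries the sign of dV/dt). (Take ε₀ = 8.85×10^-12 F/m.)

dV/dt = (5.20)(419)·−sin(8.2962) = -1969 V/s.
I_d = C dV/dt with C = ε₀A/d = (8.85×10^-12)(1.79×10^-3)/(1.02×10^-3) = 1.553×10^-11 F, so I_d = (1.553×10^-11)(-1969) = -3.06×10^-8 A.

-3.06×10^-8 A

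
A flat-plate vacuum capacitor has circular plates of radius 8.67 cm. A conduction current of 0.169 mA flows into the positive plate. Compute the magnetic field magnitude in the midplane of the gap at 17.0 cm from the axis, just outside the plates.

Between the plates the displacement current equals the wire current: I_d = 0.169 mA = 1.69×10^-4 A.
For r ≥ R the full I_d is enclosed: B = μ₀ I_d/(2πr) = (4π×10^-7)(1.69×10^-4)/(2π·0.170) = 1.99×10^-10 T.

1.99×10^-10 T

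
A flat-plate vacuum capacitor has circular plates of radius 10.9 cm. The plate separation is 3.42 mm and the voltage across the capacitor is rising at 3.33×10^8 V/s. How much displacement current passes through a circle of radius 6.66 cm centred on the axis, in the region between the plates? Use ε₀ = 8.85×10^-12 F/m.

With E = V/d, dE/dt = 9.737×10^10 V/(m·s) and πR² = 0.03733 m², giving I_d = ε₀ πR² dE/dt = 0.03217 A.
Since J_d is uniform, the enclosed fraction is (r/R)² = 0.3733, giving I_d,enc = 0.0120 A.

0.0120 A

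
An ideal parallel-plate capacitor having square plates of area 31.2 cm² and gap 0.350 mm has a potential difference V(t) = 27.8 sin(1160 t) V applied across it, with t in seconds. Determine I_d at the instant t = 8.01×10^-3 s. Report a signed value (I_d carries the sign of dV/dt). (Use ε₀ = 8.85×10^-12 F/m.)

C = ε₀A/d = (8.85×10^-12)(3.12×10^-3)/(3.50×10^-4) = 7.889×10^-11 F. dV/dt = V₀ω·cos(ωt); at ωt = 9.2916 rad this factor is -0.9911.
I_d = C dV/dt = (7.889×10^-11)(27.8)(1160)(-0.9911) = -2.52×10^-6 A.

-2.52×10^-6 A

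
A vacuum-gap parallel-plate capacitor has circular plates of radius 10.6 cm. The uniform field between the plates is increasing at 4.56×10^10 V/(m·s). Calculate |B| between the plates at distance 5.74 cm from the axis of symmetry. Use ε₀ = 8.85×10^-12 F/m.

1.46×10^-8 T

I_d = ε₀ dΦ_E/dt = ε₀ πR² (dE/dt) = (8.85×10^-12)(0.03530)(4.56×10^10) = 0.01425 A through the full plate area.
An Ampèrian loop of radius r encloses a fraction (r/R)² of I_d. Then B·2πr = μ₀ I_d (r/R)², giving B = μ₀ I_d r/(2πR²) = 1.46×10^-8 T.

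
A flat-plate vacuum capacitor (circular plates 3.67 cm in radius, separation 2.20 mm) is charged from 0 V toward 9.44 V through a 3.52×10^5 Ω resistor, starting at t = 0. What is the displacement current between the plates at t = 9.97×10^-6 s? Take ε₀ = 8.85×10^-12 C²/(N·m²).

C = ε₀A/d = (8.85×10^-12)(4.231×10^-3)/(2.20×10^-3) = 1.702×10^-11 F, so τ = RC = 5.991×10^-6 s.
The conduction current is I(t) = (V₀/R) e^(−t/τ), and the displacement current between the plates equals it.
t/τ = 1.664; I_d = (9.44/3.52×10^5) · e^(−1.664) = (2.682×10^-5)(0.1894) = 5.08×10^-6 A.

5.08×10^-6 A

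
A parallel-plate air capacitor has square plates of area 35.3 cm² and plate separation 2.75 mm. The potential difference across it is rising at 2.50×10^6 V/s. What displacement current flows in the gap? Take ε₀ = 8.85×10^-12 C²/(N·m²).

2.84×10^-5 A

The field between the plates is E = V/d, so dE/dt = (2.50×10^6)/(2.75×10^-3 m) = 9.091×10^8 V/(m·s).
I_d = ε₀ A (dE/dt) = (8.85×10^-12)(3.53×10^-3)(9.091×10^8) = 2.84×10^-5 A.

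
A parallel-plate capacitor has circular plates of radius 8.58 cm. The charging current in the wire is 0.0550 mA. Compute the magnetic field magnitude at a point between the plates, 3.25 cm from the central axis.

4.86×10^-11 T

By continuity the displacement current in the gap matches the conduction current: I_d = 5.50×10^-5 A.
For r < R the Ampère–Maxwell law gives B(2πr) = μ₀ I_d (r²/R²), so B = μ₀ I_d r/(2πR²) = (4π×10^-7)(5.50×10^-5)(0.0325)/(2π·0.0858²) = 4.86×10^-11 T.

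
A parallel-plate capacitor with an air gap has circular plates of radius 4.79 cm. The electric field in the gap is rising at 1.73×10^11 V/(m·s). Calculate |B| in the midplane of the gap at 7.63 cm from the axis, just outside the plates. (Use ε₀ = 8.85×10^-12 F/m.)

2.89×10^-8 T

Through the whole plate area (πR² = 7.208×10^-3 m²), I_d = ε₀ πR² dE/dt = 0.01104 A.
Outside the plates the loop encloses all of I_d, so B·2πr = μ₀ I_d and B = 2.89×10^-8 T.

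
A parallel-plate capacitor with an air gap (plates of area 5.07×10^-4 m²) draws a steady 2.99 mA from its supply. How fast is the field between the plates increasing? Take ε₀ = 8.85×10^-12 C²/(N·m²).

Charge continuity gives I_d = I = 2.99×10^-3 A between the plates.
Inverting I_d = ε₀ A dE/dt gives dE/dt = 2.99×10^-3 / (8.85×10^-12 · 5.07×10^-4) = 6.66×10^11 V/(m·s).

6.66×10^11 V/(m·s)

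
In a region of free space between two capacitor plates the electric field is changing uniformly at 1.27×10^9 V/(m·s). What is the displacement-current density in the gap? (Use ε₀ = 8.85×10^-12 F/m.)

0.0112 A/m²

The displacement-current density is ε₀ ∂E/∂t = (8.85×10^-12)(1.27×10^9) = 0.0112 A/m².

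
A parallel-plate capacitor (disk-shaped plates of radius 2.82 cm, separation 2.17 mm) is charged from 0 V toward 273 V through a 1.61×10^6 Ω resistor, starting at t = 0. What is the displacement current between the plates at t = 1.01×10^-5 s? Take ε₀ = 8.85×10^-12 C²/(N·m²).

9.16×10^-5 A

C = ε₀A/d = (8.85×10^-12)(2.498×10^-3)/(2.17×10^-3) = 1.019×10^-11 F and τ = RC = 1.641×10^-5 s. I_d in the gap equals the RC charging current.
I_d(t) = (V₀/R) e^(−t/τ) = 1.696×10^-4 · e^(−0.6155) = 9.16×10^-5 A.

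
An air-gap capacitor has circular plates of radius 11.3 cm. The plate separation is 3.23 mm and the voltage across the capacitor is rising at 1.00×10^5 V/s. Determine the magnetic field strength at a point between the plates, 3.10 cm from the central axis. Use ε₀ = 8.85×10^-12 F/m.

5.34×10^-12 T

I_d = C dV/dt with C = ε₀πR²/d = 1.099×10^-10 F, so I_d = (1.099×10^-10)(1.00×10^5) = 1.099×10^-5 A.
An Ampèrian loop of radius r encloses a fraction (r/R)² of I_d. Then B·2πr = μ₀ I_d (r/R)², giving B = μ₀ I_d r/(2πR²) = 5.34×10^-12 T.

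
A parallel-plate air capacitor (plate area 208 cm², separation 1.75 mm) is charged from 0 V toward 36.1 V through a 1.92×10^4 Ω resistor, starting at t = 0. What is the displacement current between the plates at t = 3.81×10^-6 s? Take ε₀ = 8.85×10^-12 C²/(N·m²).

C = ε₀A/d = (8.85×10^-12)(0.0208)/(1.75×10^-3) = 1.052×10^-10 F and τ = RC = 2.020×10^-6 s. I_d in the gap equals the RC charging current.
I_d(t) = (V₀/R) e^(−t/τ) = 1.880×10^-3 · e^(−1.886) = 2.85×10^-4 A.

2.85×10^-4 A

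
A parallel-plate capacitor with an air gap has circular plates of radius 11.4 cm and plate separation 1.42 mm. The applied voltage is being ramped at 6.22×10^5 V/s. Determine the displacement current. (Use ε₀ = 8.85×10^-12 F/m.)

The field between the plates is E = V/d, so dE/dt = (6.22×10^5)/(1.42×10^-3 m) = 4.380×10^8 V/(m·s).
I_d = ε₀ A (dE/dt) = (8.85×10^-12)(0.04083)(4.380×10^8) = 1.58×10^-4 A.

1.58×10^-4 A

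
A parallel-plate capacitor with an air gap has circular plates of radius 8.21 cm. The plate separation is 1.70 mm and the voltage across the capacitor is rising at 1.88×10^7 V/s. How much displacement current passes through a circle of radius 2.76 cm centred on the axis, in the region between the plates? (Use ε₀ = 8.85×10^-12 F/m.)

2.34×10^-4 A

I_d = C dV/dt with C = ε₀πR²/d = 1.103×10^-10 F, so I_d = (1.103×10^-10)(1.88×10^7) = 2.074×10^-3 A.
Through an area πr² the displacement current is I_d·(πr²/πR²) = I_d (r/R)² = 2.34×10^-4 A.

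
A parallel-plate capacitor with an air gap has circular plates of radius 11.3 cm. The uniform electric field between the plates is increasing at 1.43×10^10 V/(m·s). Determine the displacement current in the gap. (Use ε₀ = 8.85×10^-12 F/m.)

The displacement current is ε₀ times dΦ_E/dt = ε₀ A dE/dt = (8.85×10^-12)(0.04011)(1.43×10^10) = 5.08×10^-3 A.

5.08×10^-3 A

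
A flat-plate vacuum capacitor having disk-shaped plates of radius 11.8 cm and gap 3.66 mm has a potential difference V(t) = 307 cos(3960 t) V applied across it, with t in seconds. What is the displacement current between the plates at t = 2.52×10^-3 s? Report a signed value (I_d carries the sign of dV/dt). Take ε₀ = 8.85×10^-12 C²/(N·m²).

C = ε₀A/d = (8.85×10^-12)(0.04374)/(3.66×10^-3) = 1.058×10^-10 F. dV/dt = V₀ω·−sin(ωt); at ωt = 9.9792 rad this factor is 0.5265.
I_d = C dV/dt = (1.058×10^-10)(307)(3960)(0.5265) = 6.77×10^-5 A.

6.77×10^-5 A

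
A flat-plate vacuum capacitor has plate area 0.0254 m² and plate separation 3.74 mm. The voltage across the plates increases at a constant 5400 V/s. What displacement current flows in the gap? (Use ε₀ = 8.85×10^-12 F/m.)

The field between the plates is E = V/d, so dE/dt = (5400)/(3.74×10^-3 m) = 1.444×10^6 V/(m·s).
I_d = ε₀ A (dE/dt) = (8.85×10^-12)(0.0254)(1.444×10^6) = 3.25×10^-7 A.

3.25×10^-7 A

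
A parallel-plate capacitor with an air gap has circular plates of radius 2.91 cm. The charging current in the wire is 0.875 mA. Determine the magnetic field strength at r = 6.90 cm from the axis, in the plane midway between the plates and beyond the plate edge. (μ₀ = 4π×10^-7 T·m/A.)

2.54×10^-9 T

By continuity the displacement current in the gap matches the conduction current: I_d = 8.75×10^-4 A.
For r ≥ R the full I_d is enclosed: B = μ₀ I_d/(2πr) = (4π×10^-7)(8.75×10^-4)/(2π·0.0690) = 2.54×10^-9 T.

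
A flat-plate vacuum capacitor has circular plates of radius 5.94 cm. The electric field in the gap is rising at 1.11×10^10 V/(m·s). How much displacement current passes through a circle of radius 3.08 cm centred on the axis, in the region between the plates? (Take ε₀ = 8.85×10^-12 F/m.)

2.93×10^-4 A

Total displacement current: I_d = ε₀(πR²)(dE/dt) = (8.85×10^-12)(0.01108)(1.11×10^10) = 1.088×10^-3 A.
Since J_d is uniform, the enclosed fraction is (r/R)² = 0.2689, giving I_d,enc = 2.93×10^-4 A.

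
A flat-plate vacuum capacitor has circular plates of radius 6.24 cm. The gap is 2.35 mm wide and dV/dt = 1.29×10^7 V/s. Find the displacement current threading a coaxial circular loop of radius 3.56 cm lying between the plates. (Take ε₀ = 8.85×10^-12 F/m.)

1.93×10^-4 A

With E = V/d, dE/dt = 5.489×10^9 V/(m·s) and πR² = 0.01223 m², giving I_d = ε₀ πR² dE/dt = 5.941×10^-4 A.
The field is uniform, so I_d,enc = I_d (r/R)² = (5.941×10^-4)(3.56/6.24)² = 1.93×10^-4 A.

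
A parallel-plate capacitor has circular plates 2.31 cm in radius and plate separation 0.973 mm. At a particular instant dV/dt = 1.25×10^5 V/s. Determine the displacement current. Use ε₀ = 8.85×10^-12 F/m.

The field between the plates is E = V/d, so dE/dt = (1.25×10^5)/(9.73×10^-4 m) = 1.285×10^8 V/(m·s).
I_d = ε₀ A (dE/dt) = (8.85×10^-12)(1.676×10^-3)(1.285×10^8) = 1.91×10^-6 A.

1.91×10^-6 A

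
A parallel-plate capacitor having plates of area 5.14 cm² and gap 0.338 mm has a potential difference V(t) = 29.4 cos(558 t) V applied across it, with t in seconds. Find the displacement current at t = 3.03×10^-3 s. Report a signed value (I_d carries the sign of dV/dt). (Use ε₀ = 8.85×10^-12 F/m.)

C = ε₀A/d = (8.85×10^-12)(5.14×10^-4)/(3.38×10^-4) = 1.346×10^-11 F. dV/dt = V₀ω·−sin(ωt); at ωt = 1.69074 rad this factor is -0.9928.
I_d = C dV/dt = (1.346×10^-11)(29.4)(558)(-0.9928) = -2.19×10^-7 A.

-2.19×10^-7 A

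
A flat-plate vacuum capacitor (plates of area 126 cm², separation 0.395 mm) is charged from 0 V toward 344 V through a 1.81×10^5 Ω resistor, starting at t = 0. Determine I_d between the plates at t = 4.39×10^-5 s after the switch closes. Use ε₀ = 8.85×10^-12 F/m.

With C = ε₀A/d = (8.85×10^-12)(0.0126)/(3.95×10^-4) = 2.823×10^-10 F, the time constant is τ = RC = 5.110×10^-5 s, so t/τ = 0.8591 and e^(−t/τ) = 0.4235.
I_d = I_cond = (V₀/R) e^(−t/τ) = (1.901×10^-3)(0.4235) = 8.05×10^-4 A.

8.05×10^-4 A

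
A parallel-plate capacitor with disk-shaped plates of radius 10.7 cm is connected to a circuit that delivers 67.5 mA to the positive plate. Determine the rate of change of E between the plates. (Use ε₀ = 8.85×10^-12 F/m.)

2.12×10^11 V/(m·s)

By continuity, I_d in the gap equals the 67.5 mA flowing in the wire.
Then dE/dt = I_d/(ε₀A) = 2.12×10^11 V/(m·s).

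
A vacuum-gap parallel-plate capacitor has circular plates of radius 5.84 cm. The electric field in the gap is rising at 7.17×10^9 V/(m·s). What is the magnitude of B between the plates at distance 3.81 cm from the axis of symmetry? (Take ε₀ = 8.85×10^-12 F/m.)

1.52×10^-9 T

I_d = ε₀ dΦ_E/dt = ε₀ πR² (dE/dt) = (8.85×10^-12)(0.01071)(7.17×10^9) = 6.796×10^-4 A through the full plate area.
For r < R the Ampère–Maxwell law gives B(2πr) = μ₀ I_d (r²/R²), so B = μ₀ I_d r/(2πR²) = (4π×10^-7)(6.796×10^-4)(0.0381)/(2π·0.0584²) = 1.52×10^-9 T.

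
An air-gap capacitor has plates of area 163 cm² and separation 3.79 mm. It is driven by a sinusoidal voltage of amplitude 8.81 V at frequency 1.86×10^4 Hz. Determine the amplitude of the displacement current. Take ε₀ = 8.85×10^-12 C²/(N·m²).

(dE/dt)_max = V₀ω/d = 2.717×10^8 V/(m·s); ω = 2πf = 1.169×10^5 rad/s.
I_d,max = ε₀ A (dE/dt)_max = (8.85×10^-12)(0.0163)(2.717×10^8) = 3.92×10^-5 A.

3.92×10^-5 A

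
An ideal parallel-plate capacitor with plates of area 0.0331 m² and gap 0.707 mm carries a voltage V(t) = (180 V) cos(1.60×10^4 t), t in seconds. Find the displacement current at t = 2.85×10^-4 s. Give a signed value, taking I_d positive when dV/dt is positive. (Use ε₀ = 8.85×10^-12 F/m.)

dV/dt = (180)(1.60×10^4)·−sin(4.56) = 2.847×10^6 V/s.
I_d = C dV/dt with C = ε₀A/d = (8.85×10^-12)(0.0331)/(7.07×10^-4) = 4.143×10^-10 F, so I_d = (4.143×10^-10)(2.847×10^6) = 1.18×10^-3 A.

1.18×10^-3 A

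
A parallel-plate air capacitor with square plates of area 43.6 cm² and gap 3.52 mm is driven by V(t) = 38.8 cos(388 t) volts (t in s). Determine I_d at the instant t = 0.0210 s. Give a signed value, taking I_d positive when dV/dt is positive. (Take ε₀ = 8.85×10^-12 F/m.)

dE/dt = (V₀ω/d)·−sin(ωt) with ωt = 8.148 rad: (38.8)(388)(-0.9571)/(3.52×10^-3) = -4.093×10^6 V/(m·s).
I_d = ε₀ A dE/dt = (8.85×10^-12)(4.36×10^-3)(-4.093×10^6) = -1.58×10^-7 A.

-1.58×10^-7 A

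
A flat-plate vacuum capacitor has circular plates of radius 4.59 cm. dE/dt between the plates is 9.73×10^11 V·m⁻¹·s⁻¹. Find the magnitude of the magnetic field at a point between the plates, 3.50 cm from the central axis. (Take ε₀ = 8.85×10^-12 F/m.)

1.89×10^-7 T

I_d = ε₀ dΦ_E/dt = ε₀ πR² (dE/dt) = (8.85×10^-12)(6.619×10^-3)(9.73×10^11) = 0.05700 A through the full plate area.
For r < R the Ampère–Maxwell law gives B(2πr) = μ₀ I_d (r²/R²), so B = μ₀ I_d r/(2πR²) = (4π×10^-7)(0.05700)(0.0350)/(2π·0.0459²) = 1.89×10^-7 T.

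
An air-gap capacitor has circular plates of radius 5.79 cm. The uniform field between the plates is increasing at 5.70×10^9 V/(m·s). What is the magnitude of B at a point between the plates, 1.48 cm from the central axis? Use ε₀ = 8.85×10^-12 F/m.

I_d = ε₀ dΦ_E/dt = ε₀ πR² (dE/dt) = (8.85×10^-12)(0.01053)(5.70×10^9) = 5.312×10^-4 A through the full plate area.
For r < R the Ampère–Maxwell law gives B(2πr) = μ₀ I_d (r²/R²), so B = μ₀ I_d r/(2πR²) = (4π×10^-7)(5.312×10^-4)(0.0148)/(2π·0.0579²) = 4.69×10^-10 T.

4.69×10^-10 T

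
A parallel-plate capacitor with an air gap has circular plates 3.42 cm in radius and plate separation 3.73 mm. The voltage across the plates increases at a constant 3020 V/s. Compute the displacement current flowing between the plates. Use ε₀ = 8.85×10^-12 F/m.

2.63×10^-8 A

E = V/d so dE/dt = (dV/dt)/d = 8.097×10^5 V/(m·s), and I_d = ε₀ A dE/dt = (8.85×10^-12)(3.675×10^-3)(8.097×10^5) = 2.63×10^-8 A.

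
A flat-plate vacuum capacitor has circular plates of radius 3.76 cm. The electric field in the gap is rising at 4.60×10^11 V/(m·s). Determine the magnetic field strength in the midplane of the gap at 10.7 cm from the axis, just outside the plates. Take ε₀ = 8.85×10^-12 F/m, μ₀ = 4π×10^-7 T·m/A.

I_d = ε₀ dΦ_E/dt = ε₀ πR² (dE/dt) = (8.85×10^-12)(4.441×10^-3)(4.60×10^11) = 0.01808 A through the full plate area.
For r ≥ R the full I_d is enclosed: B = μ₀ I_d/(2πr) = (4π×10^-7)(0.01808)/(2π·0.107) = 3.38×10^-8 T.

3.38×10^-8 T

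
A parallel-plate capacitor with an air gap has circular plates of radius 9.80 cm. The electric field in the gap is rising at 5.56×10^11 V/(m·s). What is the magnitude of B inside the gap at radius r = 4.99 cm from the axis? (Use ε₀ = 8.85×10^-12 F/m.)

Through the whole plate area (πR² = 0.03017 m²), I_d = ε₀ πR² dE/dt = 0.1485 A.
For r < R the Ampère–Maxwell law gives B(2πr) = μ₀ I_d (r²/R²), so B = μ₀ I_d r/(2πR²) = (4π×10^-7)(0.1485)(0.0499)/(2π·0.0980²) = 1.54×10^-7 T.

1.54×10^-7 T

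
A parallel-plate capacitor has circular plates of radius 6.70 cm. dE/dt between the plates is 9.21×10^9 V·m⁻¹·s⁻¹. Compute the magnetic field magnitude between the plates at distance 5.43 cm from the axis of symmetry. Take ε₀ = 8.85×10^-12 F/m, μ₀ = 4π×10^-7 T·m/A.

I_d = ε₀ dΦ_E/dt = ε₀ πR² (dE/dt) = (8.85×10^-12)(0.01410)(9.21×10^9) = 1.149×10^-3 A through the full plate area.
An Ampèrian loop of radius r encloses a fraction (r/R)² of I_d. Then B·2πr = μ₀ I_d (r/R)², giving B = μ₀ I_d r/(2πR²) = 2.78×10^-9 T.

2.78×10^-9 T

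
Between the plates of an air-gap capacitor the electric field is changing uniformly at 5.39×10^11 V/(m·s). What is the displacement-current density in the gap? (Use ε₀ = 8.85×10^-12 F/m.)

4.77 A/m²

J_d = ε₀ ∂E/∂t, so J_d = 4.77 A/m².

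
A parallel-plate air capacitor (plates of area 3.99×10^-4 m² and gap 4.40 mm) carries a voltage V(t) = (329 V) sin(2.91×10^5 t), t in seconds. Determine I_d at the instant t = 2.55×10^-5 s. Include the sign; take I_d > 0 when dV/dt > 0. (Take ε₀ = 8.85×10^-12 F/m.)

dE/dt = (V₀ω/d)·cos(ωt) with ωt = 7.4205 rad: (329)(2.91×10^5)(0.4200)/(4.40×10^-3) = 9.139×10^9 V/(m·s).
I_d = ε₀ A dE/dt = (8.85×10^-12)(3.99×10^-4)(9.139×10^9) = 3.23×10^-5 A.

3.23×10^-5 A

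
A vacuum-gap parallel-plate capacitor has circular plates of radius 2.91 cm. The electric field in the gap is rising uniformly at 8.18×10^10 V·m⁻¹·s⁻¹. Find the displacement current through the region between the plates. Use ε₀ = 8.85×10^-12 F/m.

1.93×10^-3 A

I_d = ε₀ A (dE/dt) = (8.85×10^-12)(2.660×10^-3 m²)(8.18×10^10) = 1.93×10^-3 A.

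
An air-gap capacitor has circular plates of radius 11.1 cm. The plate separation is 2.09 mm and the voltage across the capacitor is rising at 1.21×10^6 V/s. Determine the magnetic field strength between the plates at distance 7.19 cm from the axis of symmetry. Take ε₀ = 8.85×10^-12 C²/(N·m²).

2.31×10^-10 T

I_d = C dV/dt with C = ε₀πR²/d = 1.639×10^-10 F, so I_d = (1.639×10^-10)(1.21×10^6) = 1.983×10^-4 A.
For r < R the Ampère–Maxwell law gives B(2πr) = μ₀ I_d (r²/R²), so B = μ₀ I_d r/(2πR²) = (4π×10^-7)(1.983×10^-4)(0.0719)/(2π·0.111²) = 2.31×10^-10 T.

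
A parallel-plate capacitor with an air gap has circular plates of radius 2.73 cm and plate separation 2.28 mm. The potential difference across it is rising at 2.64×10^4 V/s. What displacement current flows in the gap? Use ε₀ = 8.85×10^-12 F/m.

The displacement current equals the charging current C dV/dt. With C = ε₀A/d = (8.85×10^-12)(2.341×10^-3)/(2.28×10^-3) = 9.087×10^-12 F, I_d = (9.087×10^-12)(2.64×10^4) = 2.40×10^-7 A.

2.40×10^-7 A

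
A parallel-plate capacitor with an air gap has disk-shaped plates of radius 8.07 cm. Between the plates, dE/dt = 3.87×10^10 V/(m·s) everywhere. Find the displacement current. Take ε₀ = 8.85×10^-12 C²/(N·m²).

7.01×10^-3 A

The displacement current is ε₀ times dΦ_E/dt = ε₀ A dE/dt = (8.85×10^-12)(0.02046)(3.87×10^10) = 7.01×10^-3 A.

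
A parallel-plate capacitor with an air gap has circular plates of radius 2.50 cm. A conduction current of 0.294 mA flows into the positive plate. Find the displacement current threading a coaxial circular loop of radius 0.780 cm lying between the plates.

2.86×10^-5 A

Between the plates the displacement current equals the wire current: I_d = 0.294 mA = 2.94×10^-4 A.
Since J_d is uniform, the enclosed fraction is (r/R)² = 0.09734, giving I_d,enc = 2.86×10^-5 A.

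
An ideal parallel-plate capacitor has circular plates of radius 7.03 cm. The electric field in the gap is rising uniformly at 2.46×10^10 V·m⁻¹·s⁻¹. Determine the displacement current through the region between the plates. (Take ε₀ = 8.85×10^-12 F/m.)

With a uniform field, Φ_E = EA, so I_d = ε₀ A dE/dt = 3.38×10^-3 A.

3.38×10^-3 A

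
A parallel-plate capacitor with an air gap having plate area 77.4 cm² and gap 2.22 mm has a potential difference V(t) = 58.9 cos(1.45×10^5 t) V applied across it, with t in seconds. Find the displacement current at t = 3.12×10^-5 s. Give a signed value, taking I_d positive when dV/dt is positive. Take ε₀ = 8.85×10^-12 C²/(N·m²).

dV/dt = (58.9)(1.45×10^5)·−sin(4.524) = 8.389×10^6 V/s.
I_d = C dV/dt with C = ε₀A/d = (8.85×10^-12)(7.74×10^-3)/(2.22×10^-3) = 3.086×10^-11 F, so I_d = (3.086×10^-11)(8.389×10^6) = 2.59×10^-4 A.

2.59×10^-4 A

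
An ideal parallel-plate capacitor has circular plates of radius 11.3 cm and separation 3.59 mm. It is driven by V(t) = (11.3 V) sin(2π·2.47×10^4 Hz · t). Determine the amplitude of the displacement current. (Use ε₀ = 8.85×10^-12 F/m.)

(dE/dt)_max = V₀ω/d = 4.885×10^8 V/(m·s); ω = 2πf = 1.552×10^5 rad/s.
I_d,max = ε₀ A (dE/dt)_max = (8.85×10^-12)(0.04011)(4.885×10^8) = 1.73×10^-4 A.

1.73×10^-4 A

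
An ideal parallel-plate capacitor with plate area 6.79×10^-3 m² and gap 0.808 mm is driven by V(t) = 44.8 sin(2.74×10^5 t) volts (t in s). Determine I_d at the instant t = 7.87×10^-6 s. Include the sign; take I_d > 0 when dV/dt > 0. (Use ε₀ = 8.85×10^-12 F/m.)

-5.05×10^-4 A

dV/dt = (44.8)(2.74×10^5)·cos(2.15638) = -6.784×10^6 V/s.
I_d = C dV/dt with C = ε₀A/d = (8.85×10^-12)(6.79×10^-3)/(8.08×10^-4) = 7.437×10^-11 F, so I_d = (7.437×10^-11)(-6.784×10^6) = -5.05×10^-4 A.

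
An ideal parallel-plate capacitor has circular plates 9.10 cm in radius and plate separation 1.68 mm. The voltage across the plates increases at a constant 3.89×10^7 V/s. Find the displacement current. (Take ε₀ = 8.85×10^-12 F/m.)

5.33×10^-3 A

The displacement current equals the charging current C dV/dt. With C = ε₀A/d = (8.85×10^-12)(0.02602)/(1.68×10^-3) = 1.371×10^-10 F, I_d = (1.371×10^-10)(3.89×10^7) = 5.33×10^-3 A.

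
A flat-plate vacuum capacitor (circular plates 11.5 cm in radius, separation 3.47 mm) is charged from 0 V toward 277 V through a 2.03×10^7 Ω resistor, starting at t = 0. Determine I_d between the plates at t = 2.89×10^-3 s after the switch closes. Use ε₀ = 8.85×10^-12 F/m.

3.56×10^-6 A

C = ε₀A/d = (8.85×10^-12)(0.04155)/(3.47×10^-3) = 1.060×10^-10 F, so τ = RC = 2.152×10^-3 s.
The conduction current is I(t) = (V₀/R) e^(−t/τ), and the displacement current between the plates equals it.
t/τ = 1.343; I_d = (277/2.03×10^7) · e^(−1.343) = (1.365×10^-5)(0.2611) = 3.56×10^-6 A.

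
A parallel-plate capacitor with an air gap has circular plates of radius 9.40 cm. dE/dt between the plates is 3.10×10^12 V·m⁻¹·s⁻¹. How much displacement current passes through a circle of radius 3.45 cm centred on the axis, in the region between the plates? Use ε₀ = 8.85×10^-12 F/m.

0.103 A

Through the whole plate area (πR² = 0.02776 m²), I_d = ε₀ πR² dE/dt = 0.7616 A.
Through an area πr² the displacement current is I_d·(πr²/πR²) = I_d (r/R)² = 0.103 A.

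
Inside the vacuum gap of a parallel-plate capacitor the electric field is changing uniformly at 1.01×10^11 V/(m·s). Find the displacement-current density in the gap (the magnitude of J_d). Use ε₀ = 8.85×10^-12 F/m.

The displacement-current density is ε₀ ∂E/∂t = (8.85×10^-12)(1.01×10^11) = 0.894 A/m².

0.894 A/m²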